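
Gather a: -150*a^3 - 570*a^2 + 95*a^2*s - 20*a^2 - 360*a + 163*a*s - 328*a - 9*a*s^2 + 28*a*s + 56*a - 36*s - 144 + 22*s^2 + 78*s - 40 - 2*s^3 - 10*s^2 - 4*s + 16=-150*a^3 + a^2*(95*s - 590) + a*(-9*s^2 + 191*s - 632) - 2*s^3 + 12*s^2 + 38*s - 168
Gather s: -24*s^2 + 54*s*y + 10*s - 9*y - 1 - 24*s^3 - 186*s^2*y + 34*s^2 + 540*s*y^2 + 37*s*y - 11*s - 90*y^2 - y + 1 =-24*s^3 + s^2*(10 - 186*y) + s*(540*y^2 + 91*y - 1) - 90*y^2 - 10*y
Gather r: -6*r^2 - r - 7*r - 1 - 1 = -6*r^2 - 8*r - 2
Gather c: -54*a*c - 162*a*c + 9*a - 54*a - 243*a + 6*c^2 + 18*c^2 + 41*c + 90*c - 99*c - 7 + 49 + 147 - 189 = -288*a + 24*c^2 + c*(32 - 216*a)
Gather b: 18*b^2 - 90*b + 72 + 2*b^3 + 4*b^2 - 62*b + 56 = 2*b^3 + 22*b^2 - 152*b + 128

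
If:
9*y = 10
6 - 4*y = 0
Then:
No Solution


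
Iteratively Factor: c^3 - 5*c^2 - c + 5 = (c + 1)*(c^2 - 6*c + 5) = (c - 5)*(c + 1)*(c - 1)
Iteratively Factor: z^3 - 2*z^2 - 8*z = (z)*(z^2 - 2*z - 8) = z*(z + 2)*(z - 4)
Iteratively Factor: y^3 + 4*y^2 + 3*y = (y)*(y^2 + 4*y + 3) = y*(y + 1)*(y + 3)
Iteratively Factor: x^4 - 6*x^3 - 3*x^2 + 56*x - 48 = (x - 1)*(x^3 - 5*x^2 - 8*x + 48) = (x - 1)*(x + 3)*(x^2 - 8*x + 16) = (x - 4)*(x - 1)*(x + 3)*(x - 4)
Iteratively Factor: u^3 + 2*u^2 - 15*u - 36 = (u + 3)*(u^2 - u - 12) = (u + 3)^2*(u - 4)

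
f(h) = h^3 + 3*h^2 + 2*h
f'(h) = 3*h^2 + 6*h + 2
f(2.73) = 48.17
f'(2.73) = 40.74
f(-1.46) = 0.36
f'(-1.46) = -0.37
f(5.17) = 228.72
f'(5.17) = 113.21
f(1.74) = 17.83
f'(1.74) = 21.52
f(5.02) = 212.15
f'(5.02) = 107.72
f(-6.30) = -143.58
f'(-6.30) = 83.27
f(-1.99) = 0.02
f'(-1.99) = 1.94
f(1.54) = 13.85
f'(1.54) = 18.35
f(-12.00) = -1320.00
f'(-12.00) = 362.00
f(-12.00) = -1320.00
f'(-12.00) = 362.00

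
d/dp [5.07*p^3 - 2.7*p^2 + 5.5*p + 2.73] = 15.21*p^2 - 5.4*p + 5.5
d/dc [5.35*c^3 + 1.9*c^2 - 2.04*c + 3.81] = 16.05*c^2 + 3.8*c - 2.04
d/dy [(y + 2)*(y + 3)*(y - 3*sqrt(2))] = 3*y^2 - 6*sqrt(2)*y + 10*y - 15*sqrt(2) + 6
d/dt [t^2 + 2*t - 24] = 2*t + 2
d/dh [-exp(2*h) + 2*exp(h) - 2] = 2*(1 - exp(h))*exp(h)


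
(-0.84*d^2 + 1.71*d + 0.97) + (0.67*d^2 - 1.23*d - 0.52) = -0.17*d^2 + 0.48*d + 0.45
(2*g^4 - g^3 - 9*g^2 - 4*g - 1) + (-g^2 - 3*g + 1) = 2*g^4 - g^3 - 10*g^2 - 7*g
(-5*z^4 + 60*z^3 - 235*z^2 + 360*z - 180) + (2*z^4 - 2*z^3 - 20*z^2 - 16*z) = -3*z^4 + 58*z^3 - 255*z^2 + 344*z - 180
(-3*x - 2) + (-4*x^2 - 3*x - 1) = -4*x^2 - 6*x - 3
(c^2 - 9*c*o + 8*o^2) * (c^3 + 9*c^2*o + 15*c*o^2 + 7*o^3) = c^5 - 58*c^3*o^2 - 56*c^2*o^3 + 57*c*o^4 + 56*o^5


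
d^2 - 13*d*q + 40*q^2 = (d - 8*q)*(d - 5*q)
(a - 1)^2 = a^2 - 2*a + 1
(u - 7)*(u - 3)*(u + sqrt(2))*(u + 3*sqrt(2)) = u^4 - 10*u^3 + 4*sqrt(2)*u^3 - 40*sqrt(2)*u^2 + 27*u^2 - 60*u + 84*sqrt(2)*u + 126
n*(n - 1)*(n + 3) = n^3 + 2*n^2 - 3*n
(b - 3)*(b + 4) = b^2 + b - 12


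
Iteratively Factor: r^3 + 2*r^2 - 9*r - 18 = (r + 3)*(r^2 - r - 6) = (r - 3)*(r + 3)*(r + 2)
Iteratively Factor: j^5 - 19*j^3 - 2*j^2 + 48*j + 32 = (j - 2)*(j^4 + 2*j^3 - 15*j^2 - 32*j - 16) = (j - 2)*(j + 1)*(j^3 + j^2 - 16*j - 16) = (j - 2)*(j + 1)*(j + 4)*(j^2 - 3*j - 4) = (j - 4)*(j - 2)*(j + 1)*(j + 4)*(j + 1)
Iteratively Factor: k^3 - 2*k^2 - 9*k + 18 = (k - 3)*(k^2 + k - 6) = (k - 3)*(k - 2)*(k + 3)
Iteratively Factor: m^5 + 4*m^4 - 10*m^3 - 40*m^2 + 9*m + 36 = (m + 4)*(m^4 - 10*m^2 + 9) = (m - 3)*(m + 4)*(m^3 + 3*m^2 - m - 3) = (m - 3)*(m - 1)*(m + 4)*(m^2 + 4*m + 3) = (m - 3)*(m - 1)*(m + 1)*(m + 4)*(m + 3)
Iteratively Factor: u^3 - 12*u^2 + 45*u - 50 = (u - 5)*(u^2 - 7*u + 10) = (u - 5)^2*(u - 2)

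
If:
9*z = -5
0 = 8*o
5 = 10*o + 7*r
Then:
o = 0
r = 5/7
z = -5/9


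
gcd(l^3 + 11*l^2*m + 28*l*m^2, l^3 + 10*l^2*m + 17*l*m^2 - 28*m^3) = l^2 + 11*l*m + 28*m^2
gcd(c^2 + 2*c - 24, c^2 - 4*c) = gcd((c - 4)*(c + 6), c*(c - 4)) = c - 4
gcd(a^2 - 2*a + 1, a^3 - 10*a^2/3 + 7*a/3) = a - 1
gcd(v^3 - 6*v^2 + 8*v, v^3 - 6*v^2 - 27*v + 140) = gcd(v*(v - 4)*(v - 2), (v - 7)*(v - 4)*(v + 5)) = v - 4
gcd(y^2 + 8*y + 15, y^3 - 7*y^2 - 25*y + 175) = y + 5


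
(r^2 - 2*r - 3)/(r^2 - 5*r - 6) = (r - 3)/(r - 6)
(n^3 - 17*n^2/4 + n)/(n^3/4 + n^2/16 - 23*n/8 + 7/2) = 4*n*(4*n^2 - 17*n + 4)/(4*n^3 + n^2 - 46*n + 56)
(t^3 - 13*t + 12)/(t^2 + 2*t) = (t^3 - 13*t + 12)/(t*(t + 2))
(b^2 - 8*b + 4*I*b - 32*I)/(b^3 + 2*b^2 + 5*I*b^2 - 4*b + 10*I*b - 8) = (b - 8)/(b^2 + b*(2 + I) + 2*I)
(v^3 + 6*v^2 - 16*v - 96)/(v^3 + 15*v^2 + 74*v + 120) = (v - 4)/(v + 5)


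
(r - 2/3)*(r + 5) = r^2 + 13*r/3 - 10/3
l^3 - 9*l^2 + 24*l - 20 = (l - 5)*(l - 2)^2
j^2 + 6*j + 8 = (j + 2)*(j + 4)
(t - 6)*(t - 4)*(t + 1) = t^3 - 9*t^2 + 14*t + 24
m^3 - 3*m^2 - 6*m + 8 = (m - 4)*(m - 1)*(m + 2)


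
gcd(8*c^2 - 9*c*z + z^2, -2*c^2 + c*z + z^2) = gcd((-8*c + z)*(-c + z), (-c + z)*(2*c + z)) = -c + z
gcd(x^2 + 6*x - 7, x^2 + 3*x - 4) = x - 1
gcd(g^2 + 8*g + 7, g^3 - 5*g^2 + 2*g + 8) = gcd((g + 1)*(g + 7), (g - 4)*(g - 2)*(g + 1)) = g + 1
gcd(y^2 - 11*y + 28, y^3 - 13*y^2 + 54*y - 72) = y - 4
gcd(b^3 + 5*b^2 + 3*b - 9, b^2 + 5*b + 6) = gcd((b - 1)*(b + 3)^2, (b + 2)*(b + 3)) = b + 3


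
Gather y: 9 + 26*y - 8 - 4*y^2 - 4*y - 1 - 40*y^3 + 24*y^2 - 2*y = -40*y^3 + 20*y^2 + 20*y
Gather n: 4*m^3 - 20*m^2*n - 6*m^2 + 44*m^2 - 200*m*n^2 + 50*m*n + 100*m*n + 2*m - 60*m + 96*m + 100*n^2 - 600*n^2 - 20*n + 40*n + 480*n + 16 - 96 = 4*m^3 + 38*m^2 + 38*m + n^2*(-200*m - 500) + n*(-20*m^2 + 150*m + 500) - 80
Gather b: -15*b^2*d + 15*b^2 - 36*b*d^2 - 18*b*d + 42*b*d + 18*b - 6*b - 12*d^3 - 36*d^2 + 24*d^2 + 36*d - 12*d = b^2*(15 - 15*d) + b*(-36*d^2 + 24*d + 12) - 12*d^3 - 12*d^2 + 24*d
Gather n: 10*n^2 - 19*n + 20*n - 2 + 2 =10*n^2 + n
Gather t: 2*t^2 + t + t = 2*t^2 + 2*t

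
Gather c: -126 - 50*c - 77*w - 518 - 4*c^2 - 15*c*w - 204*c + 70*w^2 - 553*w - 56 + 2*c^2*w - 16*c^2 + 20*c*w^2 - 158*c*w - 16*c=c^2*(2*w - 20) + c*(20*w^2 - 173*w - 270) + 70*w^2 - 630*w - 700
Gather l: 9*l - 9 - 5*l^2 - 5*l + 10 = -5*l^2 + 4*l + 1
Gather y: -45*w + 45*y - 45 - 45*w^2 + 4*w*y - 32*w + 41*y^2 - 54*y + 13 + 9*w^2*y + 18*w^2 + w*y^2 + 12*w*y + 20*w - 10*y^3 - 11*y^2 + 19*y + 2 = -27*w^2 - 57*w - 10*y^3 + y^2*(w + 30) + y*(9*w^2 + 16*w + 10) - 30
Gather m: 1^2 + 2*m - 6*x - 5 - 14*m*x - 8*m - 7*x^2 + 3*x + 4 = m*(-14*x - 6) - 7*x^2 - 3*x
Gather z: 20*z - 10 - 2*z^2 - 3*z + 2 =-2*z^2 + 17*z - 8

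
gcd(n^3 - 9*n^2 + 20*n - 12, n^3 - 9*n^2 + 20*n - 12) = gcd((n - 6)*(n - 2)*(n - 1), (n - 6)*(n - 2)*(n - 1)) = n^3 - 9*n^2 + 20*n - 12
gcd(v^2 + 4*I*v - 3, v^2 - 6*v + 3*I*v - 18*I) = v + 3*I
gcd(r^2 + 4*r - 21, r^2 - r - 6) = r - 3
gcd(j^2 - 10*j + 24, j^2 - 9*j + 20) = j - 4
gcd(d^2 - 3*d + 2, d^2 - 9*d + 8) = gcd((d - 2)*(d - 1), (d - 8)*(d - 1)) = d - 1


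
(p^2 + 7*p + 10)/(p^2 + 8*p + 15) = (p + 2)/(p + 3)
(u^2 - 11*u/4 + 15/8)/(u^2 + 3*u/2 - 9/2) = (u - 5/4)/(u + 3)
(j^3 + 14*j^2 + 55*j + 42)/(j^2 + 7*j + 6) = j + 7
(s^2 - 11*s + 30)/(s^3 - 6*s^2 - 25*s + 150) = 1/(s + 5)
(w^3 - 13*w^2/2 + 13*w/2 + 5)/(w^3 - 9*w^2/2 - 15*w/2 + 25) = (2*w + 1)/(2*w + 5)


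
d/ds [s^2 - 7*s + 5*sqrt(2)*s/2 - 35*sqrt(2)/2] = 2*s - 7 + 5*sqrt(2)/2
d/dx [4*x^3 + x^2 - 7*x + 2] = 12*x^2 + 2*x - 7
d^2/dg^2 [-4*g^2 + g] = -8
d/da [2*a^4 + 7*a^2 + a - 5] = 8*a^3 + 14*a + 1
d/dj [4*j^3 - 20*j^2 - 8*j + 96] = 12*j^2 - 40*j - 8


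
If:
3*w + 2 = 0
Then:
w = -2/3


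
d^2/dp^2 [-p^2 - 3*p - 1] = -2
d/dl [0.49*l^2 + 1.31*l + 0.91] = 0.98*l + 1.31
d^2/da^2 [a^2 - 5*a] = 2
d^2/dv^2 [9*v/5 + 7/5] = 0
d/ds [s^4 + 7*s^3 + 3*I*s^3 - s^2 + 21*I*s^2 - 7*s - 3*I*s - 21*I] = 4*s^3 + s^2*(21 + 9*I) + s*(-2 + 42*I) - 7 - 3*I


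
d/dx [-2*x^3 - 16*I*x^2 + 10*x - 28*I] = -6*x^2 - 32*I*x + 10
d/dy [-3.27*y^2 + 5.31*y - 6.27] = 5.31 - 6.54*y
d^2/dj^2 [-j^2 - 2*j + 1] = -2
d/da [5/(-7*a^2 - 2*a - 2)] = 10*(7*a + 1)/(7*a^2 + 2*a + 2)^2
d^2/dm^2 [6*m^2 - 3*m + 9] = 12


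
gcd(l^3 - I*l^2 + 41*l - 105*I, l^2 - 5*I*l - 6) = l - 3*I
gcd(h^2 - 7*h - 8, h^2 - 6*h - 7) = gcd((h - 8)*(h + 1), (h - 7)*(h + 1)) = h + 1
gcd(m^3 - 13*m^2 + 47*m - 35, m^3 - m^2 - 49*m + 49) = m^2 - 8*m + 7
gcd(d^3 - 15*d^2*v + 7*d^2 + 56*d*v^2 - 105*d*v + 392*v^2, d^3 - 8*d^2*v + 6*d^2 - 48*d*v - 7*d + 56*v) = -d^2 + 8*d*v - 7*d + 56*v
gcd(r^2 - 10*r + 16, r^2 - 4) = r - 2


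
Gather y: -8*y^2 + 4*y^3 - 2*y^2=4*y^3 - 10*y^2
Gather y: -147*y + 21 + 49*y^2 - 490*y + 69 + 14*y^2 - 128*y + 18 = 63*y^2 - 765*y + 108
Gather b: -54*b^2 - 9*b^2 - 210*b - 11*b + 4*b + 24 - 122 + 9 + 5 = -63*b^2 - 217*b - 84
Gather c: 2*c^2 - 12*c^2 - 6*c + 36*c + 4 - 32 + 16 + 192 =-10*c^2 + 30*c + 180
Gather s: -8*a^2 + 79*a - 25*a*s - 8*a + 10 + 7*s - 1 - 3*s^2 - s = -8*a^2 + 71*a - 3*s^2 + s*(6 - 25*a) + 9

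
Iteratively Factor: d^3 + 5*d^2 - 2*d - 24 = (d + 3)*(d^2 + 2*d - 8) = (d - 2)*(d + 3)*(d + 4)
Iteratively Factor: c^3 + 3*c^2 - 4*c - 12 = (c - 2)*(c^2 + 5*c + 6) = (c - 2)*(c + 3)*(c + 2)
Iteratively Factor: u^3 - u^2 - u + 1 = (u + 1)*(u^2 - 2*u + 1) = (u - 1)*(u + 1)*(u - 1)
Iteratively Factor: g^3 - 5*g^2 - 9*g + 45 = (g + 3)*(g^2 - 8*g + 15) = (g - 5)*(g + 3)*(g - 3)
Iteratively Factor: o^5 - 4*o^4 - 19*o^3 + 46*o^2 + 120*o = (o)*(o^4 - 4*o^3 - 19*o^2 + 46*o + 120) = o*(o - 5)*(o^3 + o^2 - 14*o - 24) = o*(o - 5)*(o - 4)*(o^2 + 5*o + 6) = o*(o - 5)*(o - 4)*(o + 3)*(o + 2)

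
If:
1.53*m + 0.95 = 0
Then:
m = -0.62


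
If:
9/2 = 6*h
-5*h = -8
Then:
No Solution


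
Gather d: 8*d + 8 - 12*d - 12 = -4*d - 4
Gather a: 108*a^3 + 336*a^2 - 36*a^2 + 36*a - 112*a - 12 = 108*a^3 + 300*a^2 - 76*a - 12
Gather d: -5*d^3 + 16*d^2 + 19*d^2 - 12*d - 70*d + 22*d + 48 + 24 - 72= -5*d^3 + 35*d^2 - 60*d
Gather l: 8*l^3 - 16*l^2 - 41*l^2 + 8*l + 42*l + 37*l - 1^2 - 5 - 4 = 8*l^3 - 57*l^2 + 87*l - 10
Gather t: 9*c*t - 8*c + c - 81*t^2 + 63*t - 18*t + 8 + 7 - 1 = -7*c - 81*t^2 + t*(9*c + 45) + 14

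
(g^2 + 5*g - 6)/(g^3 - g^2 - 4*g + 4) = (g + 6)/(g^2 - 4)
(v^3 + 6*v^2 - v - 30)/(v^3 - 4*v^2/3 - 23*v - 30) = 3*(v^2 + 3*v - 10)/(3*v^2 - 13*v - 30)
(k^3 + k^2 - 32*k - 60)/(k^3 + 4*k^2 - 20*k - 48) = (k^2 - k - 30)/(k^2 + 2*k - 24)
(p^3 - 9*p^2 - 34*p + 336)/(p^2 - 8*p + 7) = (p^2 - 2*p - 48)/(p - 1)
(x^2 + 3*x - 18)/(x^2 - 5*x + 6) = (x + 6)/(x - 2)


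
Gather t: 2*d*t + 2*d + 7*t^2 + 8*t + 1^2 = 2*d + 7*t^2 + t*(2*d + 8) + 1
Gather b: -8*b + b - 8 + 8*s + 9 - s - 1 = -7*b + 7*s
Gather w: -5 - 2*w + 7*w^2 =7*w^2 - 2*w - 5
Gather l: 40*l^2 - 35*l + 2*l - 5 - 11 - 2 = 40*l^2 - 33*l - 18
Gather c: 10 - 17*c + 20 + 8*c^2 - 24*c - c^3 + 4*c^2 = -c^3 + 12*c^2 - 41*c + 30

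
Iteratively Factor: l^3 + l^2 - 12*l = (l + 4)*(l^2 - 3*l) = l*(l + 4)*(l - 3)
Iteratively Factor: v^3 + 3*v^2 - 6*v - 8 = (v + 4)*(v^2 - v - 2) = (v + 1)*(v + 4)*(v - 2)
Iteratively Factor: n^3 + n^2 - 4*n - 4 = (n - 2)*(n^2 + 3*n + 2) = (n - 2)*(n + 2)*(n + 1)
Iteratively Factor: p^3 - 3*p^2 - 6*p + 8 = (p + 2)*(p^2 - 5*p + 4) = (p - 4)*(p + 2)*(p - 1)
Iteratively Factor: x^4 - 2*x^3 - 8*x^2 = (x)*(x^3 - 2*x^2 - 8*x) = x*(x - 4)*(x^2 + 2*x) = x^2*(x - 4)*(x + 2)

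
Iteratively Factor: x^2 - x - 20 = (x - 5)*(x + 4)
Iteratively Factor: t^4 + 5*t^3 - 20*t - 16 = (t + 4)*(t^3 + t^2 - 4*t - 4) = (t - 2)*(t + 4)*(t^2 + 3*t + 2) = (t - 2)*(t + 1)*(t + 4)*(t + 2)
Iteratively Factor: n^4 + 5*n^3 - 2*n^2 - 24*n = (n)*(n^3 + 5*n^2 - 2*n - 24) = n*(n + 3)*(n^2 + 2*n - 8) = n*(n - 2)*(n + 3)*(n + 4)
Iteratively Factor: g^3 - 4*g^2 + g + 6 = (g - 3)*(g^2 - g - 2) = (g - 3)*(g + 1)*(g - 2)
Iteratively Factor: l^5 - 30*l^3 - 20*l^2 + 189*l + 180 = (l + 1)*(l^4 - l^3 - 29*l^2 + 9*l + 180) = (l + 1)*(l + 3)*(l^3 - 4*l^2 - 17*l + 60) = (l + 1)*(l + 3)*(l + 4)*(l^2 - 8*l + 15) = (l - 5)*(l + 1)*(l + 3)*(l + 4)*(l - 3)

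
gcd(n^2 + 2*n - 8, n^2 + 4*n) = n + 4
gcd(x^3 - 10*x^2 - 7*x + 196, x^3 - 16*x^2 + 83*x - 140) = x - 7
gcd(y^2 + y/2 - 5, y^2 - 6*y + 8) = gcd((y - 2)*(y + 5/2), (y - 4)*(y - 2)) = y - 2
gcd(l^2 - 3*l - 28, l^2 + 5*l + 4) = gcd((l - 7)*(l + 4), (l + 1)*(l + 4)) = l + 4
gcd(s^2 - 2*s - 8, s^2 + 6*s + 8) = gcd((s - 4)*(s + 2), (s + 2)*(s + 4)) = s + 2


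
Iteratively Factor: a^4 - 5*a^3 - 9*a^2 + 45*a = (a - 3)*(a^3 - 2*a^2 - 15*a) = (a - 5)*(a - 3)*(a^2 + 3*a) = (a - 5)*(a - 3)*(a + 3)*(a)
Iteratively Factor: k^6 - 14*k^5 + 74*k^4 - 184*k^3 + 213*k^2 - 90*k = (k - 2)*(k^5 - 12*k^4 + 50*k^3 - 84*k^2 + 45*k) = k*(k - 2)*(k^4 - 12*k^3 + 50*k^2 - 84*k + 45) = k*(k - 3)*(k - 2)*(k^3 - 9*k^2 + 23*k - 15) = k*(k - 3)*(k - 2)*(k - 1)*(k^2 - 8*k + 15) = k*(k - 3)^2*(k - 2)*(k - 1)*(k - 5)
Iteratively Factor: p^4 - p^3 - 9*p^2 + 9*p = (p)*(p^3 - p^2 - 9*p + 9) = p*(p + 3)*(p^2 - 4*p + 3) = p*(p - 1)*(p + 3)*(p - 3)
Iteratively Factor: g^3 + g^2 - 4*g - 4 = (g + 1)*(g^2 - 4) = (g - 2)*(g + 1)*(g + 2)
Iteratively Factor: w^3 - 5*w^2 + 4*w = (w - 1)*(w^2 - 4*w) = (w - 4)*(w - 1)*(w)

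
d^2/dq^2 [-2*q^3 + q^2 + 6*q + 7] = 2 - 12*q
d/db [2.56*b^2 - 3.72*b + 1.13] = 5.12*b - 3.72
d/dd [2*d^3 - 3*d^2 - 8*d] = 6*d^2 - 6*d - 8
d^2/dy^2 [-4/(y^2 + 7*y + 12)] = 8*(y^2 + 7*y - (2*y + 7)^2 + 12)/(y^2 + 7*y + 12)^3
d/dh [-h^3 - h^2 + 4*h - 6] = -3*h^2 - 2*h + 4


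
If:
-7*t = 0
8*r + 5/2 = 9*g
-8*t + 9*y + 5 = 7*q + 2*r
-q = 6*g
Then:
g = -12*y/53 - 15/106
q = 72*y/53 + 45/53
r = -27*y/106 - 25/53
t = 0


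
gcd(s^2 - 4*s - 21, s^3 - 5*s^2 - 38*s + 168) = s - 7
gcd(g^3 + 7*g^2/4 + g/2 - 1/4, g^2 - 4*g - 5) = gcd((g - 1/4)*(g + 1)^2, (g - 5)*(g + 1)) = g + 1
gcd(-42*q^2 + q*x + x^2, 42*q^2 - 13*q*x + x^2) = -6*q + x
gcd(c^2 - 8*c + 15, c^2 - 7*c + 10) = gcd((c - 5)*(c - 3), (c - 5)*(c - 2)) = c - 5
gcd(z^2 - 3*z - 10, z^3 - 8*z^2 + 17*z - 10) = z - 5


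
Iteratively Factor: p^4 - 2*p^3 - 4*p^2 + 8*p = (p - 2)*(p^3 - 4*p) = (p - 2)*(p + 2)*(p^2 - 2*p) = (p - 2)^2*(p + 2)*(p)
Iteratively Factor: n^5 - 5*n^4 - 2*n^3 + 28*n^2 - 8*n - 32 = (n + 1)*(n^4 - 6*n^3 + 4*n^2 + 24*n - 32) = (n + 1)*(n + 2)*(n^3 - 8*n^2 + 20*n - 16) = (n - 2)*(n + 1)*(n + 2)*(n^2 - 6*n + 8) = (n - 2)^2*(n + 1)*(n + 2)*(n - 4)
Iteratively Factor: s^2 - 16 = (s - 4)*(s + 4)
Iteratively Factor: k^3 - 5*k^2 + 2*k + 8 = (k - 2)*(k^2 - 3*k - 4) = (k - 2)*(k + 1)*(k - 4)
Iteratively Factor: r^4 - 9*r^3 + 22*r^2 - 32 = (r - 2)*(r^3 - 7*r^2 + 8*r + 16) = (r - 4)*(r - 2)*(r^2 - 3*r - 4) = (r - 4)^2*(r - 2)*(r + 1)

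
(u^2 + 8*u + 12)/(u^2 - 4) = (u + 6)/(u - 2)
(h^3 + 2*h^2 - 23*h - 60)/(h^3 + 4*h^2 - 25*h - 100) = (h + 3)/(h + 5)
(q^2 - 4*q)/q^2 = (q - 4)/q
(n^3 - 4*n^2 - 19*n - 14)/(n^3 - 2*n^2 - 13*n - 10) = (n - 7)/(n - 5)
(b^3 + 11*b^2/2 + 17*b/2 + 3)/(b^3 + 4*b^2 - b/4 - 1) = 2*(b^2 + 5*b + 6)/(2*b^2 + 7*b - 4)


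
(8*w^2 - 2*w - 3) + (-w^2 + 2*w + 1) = 7*w^2 - 2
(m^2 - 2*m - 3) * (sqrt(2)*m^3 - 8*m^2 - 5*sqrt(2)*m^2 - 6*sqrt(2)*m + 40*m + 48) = sqrt(2)*m^5 - 7*sqrt(2)*m^4 - 8*m^4 + sqrt(2)*m^3 + 56*m^3 - 8*m^2 + 27*sqrt(2)*m^2 - 216*m + 18*sqrt(2)*m - 144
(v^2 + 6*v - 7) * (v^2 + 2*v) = v^4 + 8*v^3 + 5*v^2 - 14*v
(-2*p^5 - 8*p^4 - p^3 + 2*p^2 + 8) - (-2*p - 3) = -2*p^5 - 8*p^4 - p^3 + 2*p^2 + 2*p + 11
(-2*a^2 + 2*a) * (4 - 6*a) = 12*a^3 - 20*a^2 + 8*a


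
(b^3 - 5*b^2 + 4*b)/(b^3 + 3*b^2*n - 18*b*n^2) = (b^2 - 5*b + 4)/(b^2 + 3*b*n - 18*n^2)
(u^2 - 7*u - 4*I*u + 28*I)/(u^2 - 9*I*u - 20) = (u - 7)/(u - 5*I)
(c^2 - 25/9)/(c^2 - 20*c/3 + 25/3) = (c + 5/3)/(c - 5)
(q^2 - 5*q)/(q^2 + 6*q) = (q - 5)/(q + 6)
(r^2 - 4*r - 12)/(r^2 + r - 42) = (r + 2)/(r + 7)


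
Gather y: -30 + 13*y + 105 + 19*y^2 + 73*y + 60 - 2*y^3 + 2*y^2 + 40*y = -2*y^3 + 21*y^2 + 126*y + 135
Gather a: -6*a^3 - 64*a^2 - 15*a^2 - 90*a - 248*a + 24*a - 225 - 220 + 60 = -6*a^3 - 79*a^2 - 314*a - 385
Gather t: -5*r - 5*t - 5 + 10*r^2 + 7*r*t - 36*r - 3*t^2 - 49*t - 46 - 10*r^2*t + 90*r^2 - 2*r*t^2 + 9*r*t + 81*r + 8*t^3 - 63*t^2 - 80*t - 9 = 100*r^2 + 40*r + 8*t^3 + t^2*(-2*r - 66) + t*(-10*r^2 + 16*r - 134) - 60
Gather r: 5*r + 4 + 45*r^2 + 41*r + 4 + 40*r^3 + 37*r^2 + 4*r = 40*r^3 + 82*r^2 + 50*r + 8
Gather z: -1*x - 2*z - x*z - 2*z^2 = -x - 2*z^2 + z*(-x - 2)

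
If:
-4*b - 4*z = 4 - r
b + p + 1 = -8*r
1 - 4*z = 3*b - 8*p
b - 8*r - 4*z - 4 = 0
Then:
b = -27/388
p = -241/388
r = -15/388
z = -1459/1552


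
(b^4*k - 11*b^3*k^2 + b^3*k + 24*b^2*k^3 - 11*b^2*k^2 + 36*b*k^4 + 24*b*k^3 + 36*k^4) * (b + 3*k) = b^5*k - 8*b^4*k^2 + b^4*k - 9*b^3*k^3 - 8*b^3*k^2 + 108*b^2*k^4 - 9*b^2*k^3 + 108*b*k^5 + 108*b*k^4 + 108*k^5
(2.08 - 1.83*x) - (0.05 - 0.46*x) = 2.03 - 1.37*x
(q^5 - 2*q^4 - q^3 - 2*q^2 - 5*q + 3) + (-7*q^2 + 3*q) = q^5 - 2*q^4 - q^3 - 9*q^2 - 2*q + 3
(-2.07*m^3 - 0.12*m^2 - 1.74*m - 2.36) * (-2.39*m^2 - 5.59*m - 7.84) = 4.9473*m^5 + 11.8581*m^4 + 21.0582*m^3 + 16.3078*m^2 + 26.834*m + 18.5024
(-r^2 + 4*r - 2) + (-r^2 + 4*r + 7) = -2*r^2 + 8*r + 5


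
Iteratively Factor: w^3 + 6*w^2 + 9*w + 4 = (w + 1)*(w^2 + 5*w + 4) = (w + 1)^2*(w + 4)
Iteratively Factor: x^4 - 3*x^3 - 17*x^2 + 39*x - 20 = (x - 5)*(x^3 + 2*x^2 - 7*x + 4) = (x - 5)*(x - 1)*(x^2 + 3*x - 4) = (x - 5)*(x - 1)*(x + 4)*(x - 1)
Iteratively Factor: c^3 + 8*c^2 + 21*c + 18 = (c + 3)*(c^2 + 5*c + 6) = (c + 2)*(c + 3)*(c + 3)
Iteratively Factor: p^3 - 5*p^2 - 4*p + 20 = (p + 2)*(p^2 - 7*p + 10) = (p - 2)*(p + 2)*(p - 5)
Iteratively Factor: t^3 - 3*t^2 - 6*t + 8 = (t + 2)*(t^2 - 5*t + 4) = (t - 1)*(t + 2)*(t - 4)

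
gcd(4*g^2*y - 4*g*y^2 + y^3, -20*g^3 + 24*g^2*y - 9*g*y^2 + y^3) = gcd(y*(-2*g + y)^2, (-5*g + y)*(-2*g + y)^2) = 4*g^2 - 4*g*y + y^2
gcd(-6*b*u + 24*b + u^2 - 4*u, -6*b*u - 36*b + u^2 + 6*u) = -6*b + u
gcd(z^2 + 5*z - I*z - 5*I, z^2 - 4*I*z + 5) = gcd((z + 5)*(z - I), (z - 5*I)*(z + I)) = 1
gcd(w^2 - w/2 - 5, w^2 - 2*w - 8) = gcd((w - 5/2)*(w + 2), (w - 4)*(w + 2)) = w + 2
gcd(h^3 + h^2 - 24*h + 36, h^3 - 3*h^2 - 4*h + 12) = h^2 - 5*h + 6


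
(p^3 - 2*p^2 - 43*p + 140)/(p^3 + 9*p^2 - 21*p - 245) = (p - 4)/(p + 7)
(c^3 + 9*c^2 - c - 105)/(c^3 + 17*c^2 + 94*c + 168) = (c^2 + 2*c - 15)/(c^2 + 10*c + 24)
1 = 1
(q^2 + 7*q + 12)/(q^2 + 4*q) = (q + 3)/q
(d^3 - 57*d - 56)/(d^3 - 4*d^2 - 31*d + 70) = (d^3 - 57*d - 56)/(d^3 - 4*d^2 - 31*d + 70)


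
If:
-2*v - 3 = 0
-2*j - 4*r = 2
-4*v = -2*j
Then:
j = -3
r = 1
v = -3/2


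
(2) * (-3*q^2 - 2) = -6*q^2 - 4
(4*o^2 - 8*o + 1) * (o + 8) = 4*o^3 + 24*o^2 - 63*o + 8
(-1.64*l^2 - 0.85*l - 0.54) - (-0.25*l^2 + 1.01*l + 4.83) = -1.39*l^2 - 1.86*l - 5.37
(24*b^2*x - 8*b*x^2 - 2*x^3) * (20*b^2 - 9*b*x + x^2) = 480*b^4*x - 376*b^3*x^2 + 56*b^2*x^3 + 10*b*x^4 - 2*x^5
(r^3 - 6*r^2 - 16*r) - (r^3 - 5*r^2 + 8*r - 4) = -r^2 - 24*r + 4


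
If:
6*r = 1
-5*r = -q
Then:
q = 5/6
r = 1/6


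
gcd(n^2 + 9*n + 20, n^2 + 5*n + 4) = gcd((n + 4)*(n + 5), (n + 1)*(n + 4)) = n + 4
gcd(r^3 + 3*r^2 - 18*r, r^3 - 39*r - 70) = 1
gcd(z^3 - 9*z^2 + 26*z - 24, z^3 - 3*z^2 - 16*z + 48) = z^2 - 7*z + 12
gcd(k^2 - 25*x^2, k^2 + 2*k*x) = 1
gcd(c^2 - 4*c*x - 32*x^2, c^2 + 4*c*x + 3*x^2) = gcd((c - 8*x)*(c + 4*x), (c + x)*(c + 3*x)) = 1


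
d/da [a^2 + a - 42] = 2*a + 1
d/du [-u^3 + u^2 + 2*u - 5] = -3*u^2 + 2*u + 2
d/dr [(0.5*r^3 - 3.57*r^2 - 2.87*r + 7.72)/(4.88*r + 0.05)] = (4.88*r^3 - 17.3466*r^2 - 0.356999999999999*r - 37.8171)/(23.8144*r^2 + 0.488*r + 0.0025)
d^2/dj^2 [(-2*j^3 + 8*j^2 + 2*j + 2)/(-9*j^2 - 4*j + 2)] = 4*(97*j^3 - 483*j^2 - 150*j - 58)/(729*j^6 + 972*j^5 - 54*j^4 - 368*j^3 + 12*j^2 + 48*j - 8)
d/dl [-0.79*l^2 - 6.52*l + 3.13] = -1.58*l - 6.52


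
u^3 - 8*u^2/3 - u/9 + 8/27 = (u - 8/3)*(u - 1/3)*(u + 1/3)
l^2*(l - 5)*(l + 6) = l^4 + l^3 - 30*l^2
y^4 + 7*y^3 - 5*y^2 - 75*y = y*(y - 3)*(y + 5)^2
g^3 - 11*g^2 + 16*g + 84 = (g - 7)*(g - 6)*(g + 2)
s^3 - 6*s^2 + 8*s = s*(s - 4)*(s - 2)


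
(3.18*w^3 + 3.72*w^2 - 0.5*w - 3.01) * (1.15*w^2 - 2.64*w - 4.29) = 3.657*w^5 - 4.1172*w^4 - 24.038*w^3 - 18.1003*w^2 + 10.0914*w + 12.9129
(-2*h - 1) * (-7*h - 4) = 14*h^2 + 15*h + 4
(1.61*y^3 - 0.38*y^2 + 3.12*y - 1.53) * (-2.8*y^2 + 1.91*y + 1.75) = -4.508*y^5 + 4.1391*y^4 - 6.6443*y^3 + 9.5782*y^2 + 2.5377*y - 2.6775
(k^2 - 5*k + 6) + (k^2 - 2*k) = 2*k^2 - 7*k + 6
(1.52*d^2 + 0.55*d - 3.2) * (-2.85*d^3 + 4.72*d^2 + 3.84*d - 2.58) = -4.332*d^5 + 5.6069*d^4 + 17.5528*d^3 - 16.9136*d^2 - 13.707*d + 8.256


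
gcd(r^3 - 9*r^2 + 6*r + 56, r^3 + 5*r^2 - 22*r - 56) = r^2 - 2*r - 8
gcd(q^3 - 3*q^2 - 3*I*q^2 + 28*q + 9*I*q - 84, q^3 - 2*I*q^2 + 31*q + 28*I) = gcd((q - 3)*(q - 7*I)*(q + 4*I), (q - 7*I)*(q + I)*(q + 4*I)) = q^2 - 3*I*q + 28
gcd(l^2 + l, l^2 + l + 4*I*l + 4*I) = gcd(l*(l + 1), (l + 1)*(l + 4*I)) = l + 1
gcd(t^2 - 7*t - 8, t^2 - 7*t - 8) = t^2 - 7*t - 8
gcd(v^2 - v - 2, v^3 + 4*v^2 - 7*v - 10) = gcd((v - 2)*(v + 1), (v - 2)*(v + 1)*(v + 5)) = v^2 - v - 2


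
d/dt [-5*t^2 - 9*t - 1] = -10*t - 9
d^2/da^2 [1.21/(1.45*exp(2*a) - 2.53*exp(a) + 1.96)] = ((3.0613 - 7.018*exp(a))*(1.45*exp(2*a) - 2.53*exp(a) + 1.96) + 1.21*(2.9*exp(a) - 2.53)*(5.8*exp(a) - 5.06)*exp(a))*exp(a)/(1.45*exp(2*a) - 2.53*exp(a) + 1.96)^3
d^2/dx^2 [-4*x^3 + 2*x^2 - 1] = 4 - 24*x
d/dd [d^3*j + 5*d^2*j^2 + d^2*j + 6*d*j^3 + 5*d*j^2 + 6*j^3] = j*(3*d^2 + 10*d*j + 2*d + 6*j^2 + 5*j)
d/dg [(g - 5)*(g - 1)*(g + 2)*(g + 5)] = 4*g^3 + 3*g^2 - 54*g - 25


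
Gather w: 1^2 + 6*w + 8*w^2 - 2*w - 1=8*w^2 + 4*w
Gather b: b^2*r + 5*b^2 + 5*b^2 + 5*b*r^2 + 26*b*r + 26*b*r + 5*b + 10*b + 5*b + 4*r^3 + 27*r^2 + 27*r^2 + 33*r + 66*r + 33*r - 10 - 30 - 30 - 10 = b^2*(r + 10) + b*(5*r^2 + 52*r + 20) + 4*r^3 + 54*r^2 + 132*r - 80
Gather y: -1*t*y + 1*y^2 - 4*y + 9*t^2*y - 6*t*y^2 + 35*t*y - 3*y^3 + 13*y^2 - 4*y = -3*y^3 + y^2*(14 - 6*t) + y*(9*t^2 + 34*t - 8)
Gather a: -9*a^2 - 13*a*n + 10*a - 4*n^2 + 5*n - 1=-9*a^2 + a*(10 - 13*n) - 4*n^2 + 5*n - 1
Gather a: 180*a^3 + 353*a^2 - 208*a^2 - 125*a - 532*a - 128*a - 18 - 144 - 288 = 180*a^3 + 145*a^2 - 785*a - 450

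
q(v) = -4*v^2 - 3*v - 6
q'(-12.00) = 93.00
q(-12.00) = -546.00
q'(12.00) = -99.00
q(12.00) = -618.00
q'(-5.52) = 41.16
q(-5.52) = -111.32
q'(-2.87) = 19.96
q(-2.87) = -30.34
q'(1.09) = -11.72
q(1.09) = -14.02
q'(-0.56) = 1.48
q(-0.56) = -5.57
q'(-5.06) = 37.48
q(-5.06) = -93.23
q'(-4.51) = 33.08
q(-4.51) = -73.83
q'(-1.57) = 9.56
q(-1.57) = -11.15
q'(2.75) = -25.00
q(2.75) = -44.50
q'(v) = -8*v - 3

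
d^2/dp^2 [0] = 0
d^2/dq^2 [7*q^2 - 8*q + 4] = 14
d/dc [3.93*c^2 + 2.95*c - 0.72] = 7.86*c + 2.95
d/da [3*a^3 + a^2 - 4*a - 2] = 9*a^2 + 2*a - 4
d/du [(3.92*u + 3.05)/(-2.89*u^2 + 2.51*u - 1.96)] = (11.3288*u^2 + 17.629*u - 15.3387)/(8.3521*u^4 - 14.5078*u^3 + 17.6289*u^2 - 9.8392*u + 3.8416)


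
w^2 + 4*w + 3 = (w + 1)*(w + 3)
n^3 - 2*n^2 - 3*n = n*(n - 3)*(n + 1)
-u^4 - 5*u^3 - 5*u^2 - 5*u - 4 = (u + 4)*(u - I)*(-I*u + 1)*(-I*u - I)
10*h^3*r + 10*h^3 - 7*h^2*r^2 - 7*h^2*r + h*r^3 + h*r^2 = (-5*h + r)*(-2*h + r)*(h*r + h)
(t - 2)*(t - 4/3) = t^2 - 10*t/3 + 8/3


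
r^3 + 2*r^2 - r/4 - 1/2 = (r - 1/2)*(r + 1/2)*(r + 2)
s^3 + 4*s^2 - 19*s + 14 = (s - 2)*(s - 1)*(s + 7)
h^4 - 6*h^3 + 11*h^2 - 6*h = h*(h - 3)*(h - 2)*(h - 1)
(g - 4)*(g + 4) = g^2 - 16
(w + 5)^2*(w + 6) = w^3 + 16*w^2 + 85*w + 150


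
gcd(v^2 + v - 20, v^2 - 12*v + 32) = v - 4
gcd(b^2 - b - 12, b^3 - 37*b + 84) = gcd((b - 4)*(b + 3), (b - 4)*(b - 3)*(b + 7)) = b - 4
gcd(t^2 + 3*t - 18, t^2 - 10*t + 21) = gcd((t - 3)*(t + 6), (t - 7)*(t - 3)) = t - 3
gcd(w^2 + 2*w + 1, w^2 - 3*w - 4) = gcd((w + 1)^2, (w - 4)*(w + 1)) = w + 1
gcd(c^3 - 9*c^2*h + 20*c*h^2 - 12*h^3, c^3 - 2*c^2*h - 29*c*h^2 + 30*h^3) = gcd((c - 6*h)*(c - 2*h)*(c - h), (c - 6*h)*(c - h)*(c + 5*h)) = c^2 - 7*c*h + 6*h^2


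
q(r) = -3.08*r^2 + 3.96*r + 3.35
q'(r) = 3.96 - 6.16*r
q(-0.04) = 3.19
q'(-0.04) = 4.21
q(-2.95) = -35.14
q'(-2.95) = 22.13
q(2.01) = -1.13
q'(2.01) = -8.42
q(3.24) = -16.15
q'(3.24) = -16.00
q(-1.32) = -7.24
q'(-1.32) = 12.09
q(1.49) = 2.41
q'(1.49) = -5.22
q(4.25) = -35.45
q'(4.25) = -22.22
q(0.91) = 4.40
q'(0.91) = -1.65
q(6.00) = -83.77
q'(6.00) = -33.00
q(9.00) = -210.49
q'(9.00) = -51.48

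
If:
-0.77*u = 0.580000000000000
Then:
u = -0.75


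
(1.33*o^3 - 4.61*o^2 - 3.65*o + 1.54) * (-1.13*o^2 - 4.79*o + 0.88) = -1.5029*o^5 - 1.1614*o^4 + 27.3768*o^3 + 11.6865*o^2 - 10.5886*o + 1.3552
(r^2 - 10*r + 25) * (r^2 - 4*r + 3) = r^4 - 14*r^3 + 68*r^2 - 130*r + 75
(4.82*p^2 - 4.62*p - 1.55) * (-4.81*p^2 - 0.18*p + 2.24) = -23.1842*p^4 + 21.3546*p^3 + 19.0839*p^2 - 10.0698*p - 3.472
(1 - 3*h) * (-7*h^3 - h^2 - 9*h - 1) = 21*h^4 - 4*h^3 + 26*h^2 - 6*h - 1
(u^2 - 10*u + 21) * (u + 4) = u^3 - 6*u^2 - 19*u + 84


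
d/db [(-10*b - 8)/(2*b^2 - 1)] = 2*(10*b^2 + 16*b + 5)/(4*b^4 - 4*b^2 + 1)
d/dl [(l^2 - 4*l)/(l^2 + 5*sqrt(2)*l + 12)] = (-l*(l - 4)*(2*l + 5*sqrt(2)) + 2*(l - 2)*(l^2 + 5*sqrt(2)*l + 12))/(l^2 + 5*sqrt(2)*l + 12)^2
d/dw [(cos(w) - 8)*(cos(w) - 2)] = 2*(5 - cos(w))*sin(w)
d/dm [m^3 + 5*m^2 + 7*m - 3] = 3*m^2 + 10*m + 7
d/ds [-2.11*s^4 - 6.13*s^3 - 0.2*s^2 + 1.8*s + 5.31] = -8.44*s^3 - 18.39*s^2 - 0.4*s + 1.8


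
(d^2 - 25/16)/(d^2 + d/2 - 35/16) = (4*d + 5)/(4*d + 7)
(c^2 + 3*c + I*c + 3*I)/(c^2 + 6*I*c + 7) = (c^2 + c*(3 + I) + 3*I)/(c^2 + 6*I*c + 7)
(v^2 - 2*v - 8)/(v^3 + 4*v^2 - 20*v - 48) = 1/(v + 6)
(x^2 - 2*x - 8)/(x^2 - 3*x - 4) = (x + 2)/(x + 1)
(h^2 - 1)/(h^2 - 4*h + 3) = (h + 1)/(h - 3)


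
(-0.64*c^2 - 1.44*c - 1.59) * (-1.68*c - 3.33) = 1.0752*c^3 + 4.5504*c^2 + 7.4664*c + 5.2947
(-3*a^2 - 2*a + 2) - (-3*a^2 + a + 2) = -3*a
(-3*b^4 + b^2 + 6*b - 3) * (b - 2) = -3*b^5 + 6*b^4 + b^3 + 4*b^2 - 15*b + 6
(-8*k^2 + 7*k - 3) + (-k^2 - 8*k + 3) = -9*k^2 - k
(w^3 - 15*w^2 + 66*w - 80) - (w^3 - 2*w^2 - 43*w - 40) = -13*w^2 + 109*w - 40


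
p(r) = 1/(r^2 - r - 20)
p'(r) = (1 - 2*r)/(r^2 - r - 20)^2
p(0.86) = -0.05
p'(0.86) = -0.00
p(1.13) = -0.05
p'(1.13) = -0.00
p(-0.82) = -0.05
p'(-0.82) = 0.01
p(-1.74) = -0.07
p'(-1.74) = 0.02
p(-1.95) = -0.07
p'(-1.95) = 0.02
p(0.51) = -0.05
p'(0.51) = -0.00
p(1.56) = -0.05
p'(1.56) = -0.01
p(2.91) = -0.07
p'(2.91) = -0.02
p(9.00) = 0.02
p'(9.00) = -0.00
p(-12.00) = 0.01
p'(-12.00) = 0.00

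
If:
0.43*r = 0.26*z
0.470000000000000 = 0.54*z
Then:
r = 0.53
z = 0.87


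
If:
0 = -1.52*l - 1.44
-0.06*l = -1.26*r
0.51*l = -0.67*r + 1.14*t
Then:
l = -0.95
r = -0.05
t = -0.45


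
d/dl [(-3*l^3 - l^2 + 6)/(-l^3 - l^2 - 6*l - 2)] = 2*(l^4 + 18*l^3 + 21*l^2 + 8*l + 18)/(l^6 + 2*l^5 + 13*l^4 + 16*l^3 + 40*l^2 + 24*l + 4)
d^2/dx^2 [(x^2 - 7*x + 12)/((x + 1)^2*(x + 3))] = 2*(x^4 - 23*x^3 - 9*x^2 + 339*x + 564)/(x^7 + 13*x^6 + 69*x^5 + 193*x^4 + 307*x^3 + 279*x^2 + 135*x + 27)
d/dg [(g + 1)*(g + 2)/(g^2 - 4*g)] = (-7*g^2 - 4*g + 8)/(g^2*(g^2 - 8*g + 16))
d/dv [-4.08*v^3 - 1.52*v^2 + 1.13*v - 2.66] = -12.24*v^2 - 3.04*v + 1.13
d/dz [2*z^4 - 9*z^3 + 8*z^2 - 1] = z*(8*z^2 - 27*z + 16)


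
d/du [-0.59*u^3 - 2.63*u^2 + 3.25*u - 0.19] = -1.77*u^2 - 5.26*u + 3.25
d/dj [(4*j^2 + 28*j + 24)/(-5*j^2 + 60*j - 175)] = 4*(19*j^2 - 58*j - 317)/(5*(j^4 - 24*j^3 + 214*j^2 - 840*j + 1225))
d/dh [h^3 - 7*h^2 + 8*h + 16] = 3*h^2 - 14*h + 8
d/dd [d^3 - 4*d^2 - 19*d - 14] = 3*d^2 - 8*d - 19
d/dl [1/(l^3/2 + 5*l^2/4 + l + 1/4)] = 8*(-3*l^2 - 5*l - 2)/(2*l^3 + 5*l^2 + 4*l + 1)^2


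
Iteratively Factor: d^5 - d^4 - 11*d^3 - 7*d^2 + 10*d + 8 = (d - 1)*(d^4 - 11*d^2 - 18*d - 8) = (d - 4)*(d - 1)*(d^3 + 4*d^2 + 5*d + 2) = (d - 4)*(d - 1)*(d + 1)*(d^2 + 3*d + 2) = (d - 4)*(d - 1)*(d + 1)*(d + 2)*(d + 1)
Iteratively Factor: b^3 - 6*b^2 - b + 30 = (b + 2)*(b^2 - 8*b + 15) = (b - 5)*(b + 2)*(b - 3)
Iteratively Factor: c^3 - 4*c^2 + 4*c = (c - 2)*(c^2 - 2*c) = c*(c - 2)*(c - 2)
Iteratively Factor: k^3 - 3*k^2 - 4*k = (k)*(k^2 - 3*k - 4) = k*(k - 4)*(k + 1)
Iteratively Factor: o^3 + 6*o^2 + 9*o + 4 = (o + 1)*(o^2 + 5*o + 4) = (o + 1)*(o + 4)*(o + 1)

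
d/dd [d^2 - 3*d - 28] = 2*d - 3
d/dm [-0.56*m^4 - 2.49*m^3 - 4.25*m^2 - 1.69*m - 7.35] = -2.24*m^3 - 7.47*m^2 - 8.5*m - 1.69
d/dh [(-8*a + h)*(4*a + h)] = -4*a + 2*h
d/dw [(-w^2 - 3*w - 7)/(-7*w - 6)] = (7*w^2 + 12*w - 31)/(49*w^2 + 84*w + 36)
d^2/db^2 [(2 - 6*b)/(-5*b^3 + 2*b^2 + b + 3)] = 4*(-(3*b - 1)*(-15*b^2 + 4*b + 1)^2 + (-45*b^2 + 12*b - (3*b - 1)*(15*b - 2) + 3)*(-5*b^3 + 2*b^2 + b + 3))/(-5*b^3 + 2*b^2 + b + 3)^3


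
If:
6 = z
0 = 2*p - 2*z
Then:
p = 6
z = 6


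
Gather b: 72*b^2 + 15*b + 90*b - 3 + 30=72*b^2 + 105*b + 27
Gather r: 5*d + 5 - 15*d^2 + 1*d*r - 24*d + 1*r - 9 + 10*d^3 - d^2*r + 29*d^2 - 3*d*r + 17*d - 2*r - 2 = 10*d^3 + 14*d^2 - 2*d + r*(-d^2 - 2*d - 1) - 6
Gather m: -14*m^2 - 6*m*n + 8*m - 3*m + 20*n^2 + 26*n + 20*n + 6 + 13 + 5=-14*m^2 + m*(5 - 6*n) + 20*n^2 + 46*n + 24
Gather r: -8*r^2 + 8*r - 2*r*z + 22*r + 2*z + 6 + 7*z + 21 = -8*r^2 + r*(30 - 2*z) + 9*z + 27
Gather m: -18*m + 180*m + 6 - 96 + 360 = 162*m + 270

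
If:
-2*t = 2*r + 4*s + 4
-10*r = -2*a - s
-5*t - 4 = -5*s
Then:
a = -31*t/2 - 92/5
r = -3*t - 18/5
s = t + 4/5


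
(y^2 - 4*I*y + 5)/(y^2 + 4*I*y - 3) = (y - 5*I)/(y + 3*I)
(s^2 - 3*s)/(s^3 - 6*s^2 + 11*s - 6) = s/(s^2 - 3*s + 2)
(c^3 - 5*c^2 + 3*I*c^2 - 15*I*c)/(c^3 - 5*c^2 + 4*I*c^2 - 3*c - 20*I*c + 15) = c/(c + I)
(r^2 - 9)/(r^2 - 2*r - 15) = (r - 3)/(r - 5)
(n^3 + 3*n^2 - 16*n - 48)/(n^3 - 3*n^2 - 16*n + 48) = (n + 3)/(n - 3)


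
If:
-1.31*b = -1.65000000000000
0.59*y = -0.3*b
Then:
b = 1.26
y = -0.64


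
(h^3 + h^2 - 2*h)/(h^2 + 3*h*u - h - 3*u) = h*(h + 2)/(h + 3*u)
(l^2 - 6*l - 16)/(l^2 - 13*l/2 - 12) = 2*(l + 2)/(2*l + 3)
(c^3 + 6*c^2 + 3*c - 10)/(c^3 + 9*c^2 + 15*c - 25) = (c + 2)/(c + 5)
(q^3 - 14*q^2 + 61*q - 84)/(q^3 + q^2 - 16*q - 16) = (q^2 - 10*q + 21)/(q^2 + 5*q + 4)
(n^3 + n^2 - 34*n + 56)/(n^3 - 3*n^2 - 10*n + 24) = (n + 7)/(n + 3)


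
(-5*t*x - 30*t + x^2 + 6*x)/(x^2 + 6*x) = (-5*t + x)/x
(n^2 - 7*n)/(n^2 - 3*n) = (n - 7)/(n - 3)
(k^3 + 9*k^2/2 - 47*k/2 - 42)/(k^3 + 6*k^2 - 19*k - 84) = (k + 3/2)/(k + 3)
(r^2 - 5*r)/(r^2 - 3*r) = (r - 5)/(r - 3)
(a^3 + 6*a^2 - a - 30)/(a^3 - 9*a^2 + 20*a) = (a^3 + 6*a^2 - a - 30)/(a*(a^2 - 9*a + 20))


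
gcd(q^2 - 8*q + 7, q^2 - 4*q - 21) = q - 7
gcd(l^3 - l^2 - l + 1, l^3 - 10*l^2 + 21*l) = 1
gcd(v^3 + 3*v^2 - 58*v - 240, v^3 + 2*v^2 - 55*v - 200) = v^2 - 3*v - 40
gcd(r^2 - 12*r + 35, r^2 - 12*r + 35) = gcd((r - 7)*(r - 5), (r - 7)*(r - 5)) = r^2 - 12*r + 35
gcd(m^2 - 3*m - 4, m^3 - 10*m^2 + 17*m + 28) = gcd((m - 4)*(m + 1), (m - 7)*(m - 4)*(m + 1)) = m^2 - 3*m - 4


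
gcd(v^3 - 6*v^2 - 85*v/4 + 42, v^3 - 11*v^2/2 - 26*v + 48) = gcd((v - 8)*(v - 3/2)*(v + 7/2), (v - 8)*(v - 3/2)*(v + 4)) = v^2 - 19*v/2 + 12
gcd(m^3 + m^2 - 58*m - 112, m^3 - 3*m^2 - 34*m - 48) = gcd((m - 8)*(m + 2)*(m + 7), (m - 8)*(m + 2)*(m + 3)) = m^2 - 6*m - 16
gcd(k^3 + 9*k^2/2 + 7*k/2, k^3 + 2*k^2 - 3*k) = k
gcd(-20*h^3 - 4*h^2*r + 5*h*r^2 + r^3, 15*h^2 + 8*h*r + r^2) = 5*h + r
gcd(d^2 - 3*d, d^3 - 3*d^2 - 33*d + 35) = 1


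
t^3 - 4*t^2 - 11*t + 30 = (t - 5)*(t - 2)*(t + 3)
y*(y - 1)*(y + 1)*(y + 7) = y^4 + 7*y^3 - y^2 - 7*y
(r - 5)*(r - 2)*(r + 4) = r^3 - 3*r^2 - 18*r + 40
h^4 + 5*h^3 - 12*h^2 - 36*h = h*(h - 3)*(h + 2)*(h + 6)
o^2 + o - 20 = (o - 4)*(o + 5)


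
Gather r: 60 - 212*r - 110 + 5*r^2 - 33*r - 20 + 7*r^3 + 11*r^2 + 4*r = 7*r^3 + 16*r^2 - 241*r - 70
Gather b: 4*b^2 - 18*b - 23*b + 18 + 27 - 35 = 4*b^2 - 41*b + 10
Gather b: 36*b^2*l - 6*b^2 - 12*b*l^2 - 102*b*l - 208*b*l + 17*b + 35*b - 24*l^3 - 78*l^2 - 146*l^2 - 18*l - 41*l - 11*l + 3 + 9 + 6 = b^2*(36*l - 6) + b*(-12*l^2 - 310*l + 52) - 24*l^3 - 224*l^2 - 70*l + 18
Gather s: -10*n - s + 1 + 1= -10*n - s + 2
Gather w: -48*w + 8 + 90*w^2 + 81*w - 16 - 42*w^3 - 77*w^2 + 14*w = -42*w^3 + 13*w^2 + 47*w - 8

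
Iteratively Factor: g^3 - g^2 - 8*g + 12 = (g - 2)*(g^2 + g - 6) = (g - 2)^2*(g + 3)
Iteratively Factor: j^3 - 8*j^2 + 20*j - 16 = (j - 4)*(j^2 - 4*j + 4) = (j - 4)*(j - 2)*(j - 2)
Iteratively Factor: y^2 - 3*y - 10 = (y - 5)*(y + 2)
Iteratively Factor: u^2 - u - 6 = (u + 2)*(u - 3)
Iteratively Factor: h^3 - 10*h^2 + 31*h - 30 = (h - 5)*(h^2 - 5*h + 6) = (h - 5)*(h - 3)*(h - 2)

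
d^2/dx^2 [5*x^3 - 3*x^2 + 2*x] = 30*x - 6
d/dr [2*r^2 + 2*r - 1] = 4*r + 2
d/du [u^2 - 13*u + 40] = 2*u - 13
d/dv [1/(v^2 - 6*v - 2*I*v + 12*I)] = 2*(-v + 3 + I)/(v^2 - 6*v - 2*I*v + 12*I)^2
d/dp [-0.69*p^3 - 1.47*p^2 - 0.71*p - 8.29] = -2.07*p^2 - 2.94*p - 0.71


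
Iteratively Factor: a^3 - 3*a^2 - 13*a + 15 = (a - 1)*(a^2 - 2*a - 15) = (a - 1)*(a + 3)*(a - 5)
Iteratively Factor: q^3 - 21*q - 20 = (q + 1)*(q^2 - q - 20) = (q + 1)*(q + 4)*(q - 5)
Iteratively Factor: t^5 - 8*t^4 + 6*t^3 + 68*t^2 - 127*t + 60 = (t + 3)*(t^4 - 11*t^3 + 39*t^2 - 49*t + 20) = (t - 1)*(t + 3)*(t^3 - 10*t^2 + 29*t - 20) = (t - 1)^2*(t + 3)*(t^2 - 9*t + 20) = (t - 4)*(t - 1)^2*(t + 3)*(t - 5)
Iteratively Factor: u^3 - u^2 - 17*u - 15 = (u + 3)*(u^2 - 4*u - 5) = (u - 5)*(u + 3)*(u + 1)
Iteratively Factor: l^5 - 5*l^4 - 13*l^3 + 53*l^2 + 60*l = (l + 3)*(l^4 - 8*l^3 + 11*l^2 + 20*l) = (l - 5)*(l + 3)*(l^3 - 3*l^2 - 4*l) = (l - 5)*(l - 4)*(l + 3)*(l^2 + l) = l*(l - 5)*(l - 4)*(l + 3)*(l + 1)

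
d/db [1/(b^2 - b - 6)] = (1 - 2*b)/(-b^2 + b + 6)^2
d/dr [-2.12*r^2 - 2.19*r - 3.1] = -4.24*r - 2.19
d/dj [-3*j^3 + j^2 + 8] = j*(2 - 9*j)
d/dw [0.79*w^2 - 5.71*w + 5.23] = 1.58*w - 5.71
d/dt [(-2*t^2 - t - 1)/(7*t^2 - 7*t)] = (3*t^2 + 2*t - 1)/(7*t^2*(t^2 - 2*t + 1))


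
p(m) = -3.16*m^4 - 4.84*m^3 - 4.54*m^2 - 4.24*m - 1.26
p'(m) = -12.64*m^3 - 14.52*m^2 - 9.08*m - 4.24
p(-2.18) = -34.82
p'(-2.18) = 77.50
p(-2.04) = -25.14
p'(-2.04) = 61.17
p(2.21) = -160.43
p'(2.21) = -231.66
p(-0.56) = 0.23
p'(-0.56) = -1.49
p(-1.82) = -14.07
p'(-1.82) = 40.39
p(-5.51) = -2218.76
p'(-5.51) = 1719.43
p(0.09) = -1.68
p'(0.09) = -5.18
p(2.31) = -184.92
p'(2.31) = -258.50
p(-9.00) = -17535.24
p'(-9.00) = 8115.92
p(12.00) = -74595.18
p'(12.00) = -24046.00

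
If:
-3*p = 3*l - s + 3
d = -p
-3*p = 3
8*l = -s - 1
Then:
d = 1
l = -1/11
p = -1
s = -3/11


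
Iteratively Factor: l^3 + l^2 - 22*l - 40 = (l + 4)*(l^2 - 3*l - 10) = (l + 2)*(l + 4)*(l - 5)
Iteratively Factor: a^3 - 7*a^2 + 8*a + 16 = (a + 1)*(a^2 - 8*a + 16) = (a - 4)*(a + 1)*(a - 4)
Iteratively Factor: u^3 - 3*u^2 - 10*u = (u)*(u^2 - 3*u - 10) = u*(u - 5)*(u + 2)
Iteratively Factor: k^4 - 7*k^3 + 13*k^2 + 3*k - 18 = (k - 3)*(k^3 - 4*k^2 + k + 6) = (k - 3)*(k - 2)*(k^2 - 2*k - 3) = (k - 3)*(k - 2)*(k + 1)*(k - 3)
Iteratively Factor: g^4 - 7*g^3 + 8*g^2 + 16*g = (g - 4)*(g^3 - 3*g^2 - 4*g) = (g - 4)^2*(g^2 + g) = (g - 4)^2*(g + 1)*(g)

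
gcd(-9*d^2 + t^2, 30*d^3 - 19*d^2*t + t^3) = -3*d + t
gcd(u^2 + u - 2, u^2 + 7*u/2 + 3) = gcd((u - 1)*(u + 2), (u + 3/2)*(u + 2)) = u + 2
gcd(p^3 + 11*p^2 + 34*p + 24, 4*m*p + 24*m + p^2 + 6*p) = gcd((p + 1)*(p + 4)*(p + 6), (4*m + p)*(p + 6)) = p + 6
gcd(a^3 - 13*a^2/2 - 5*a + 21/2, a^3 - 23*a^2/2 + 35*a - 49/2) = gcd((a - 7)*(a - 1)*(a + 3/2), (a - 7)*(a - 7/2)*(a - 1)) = a^2 - 8*a + 7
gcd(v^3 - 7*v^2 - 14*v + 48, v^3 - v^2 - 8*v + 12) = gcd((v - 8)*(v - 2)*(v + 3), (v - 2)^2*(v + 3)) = v^2 + v - 6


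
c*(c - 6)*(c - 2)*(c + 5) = c^4 - 3*c^3 - 28*c^2 + 60*c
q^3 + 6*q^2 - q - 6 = (q - 1)*(q + 1)*(q + 6)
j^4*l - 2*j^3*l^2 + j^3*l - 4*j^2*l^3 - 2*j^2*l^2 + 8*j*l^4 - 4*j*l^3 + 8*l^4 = (j - 2*l)^2*(j + 2*l)*(j*l + l)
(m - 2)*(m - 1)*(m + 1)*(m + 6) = m^4 + 4*m^3 - 13*m^2 - 4*m + 12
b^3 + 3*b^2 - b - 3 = (b - 1)*(b + 1)*(b + 3)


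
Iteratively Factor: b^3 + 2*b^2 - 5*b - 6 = (b + 1)*(b^2 + b - 6) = (b - 2)*(b + 1)*(b + 3)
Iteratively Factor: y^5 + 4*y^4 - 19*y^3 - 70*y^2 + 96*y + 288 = (y - 3)*(y^4 + 7*y^3 + 2*y^2 - 64*y - 96) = (y - 3)*(y + 4)*(y^3 + 3*y^2 - 10*y - 24) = (y - 3)*(y + 2)*(y + 4)*(y^2 + y - 12) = (y - 3)^2*(y + 2)*(y + 4)*(y + 4)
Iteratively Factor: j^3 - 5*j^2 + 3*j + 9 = (j - 3)*(j^2 - 2*j - 3) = (j - 3)^2*(j + 1)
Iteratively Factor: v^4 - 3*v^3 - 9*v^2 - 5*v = (v - 5)*(v^3 + 2*v^2 + v) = (v - 5)*(v + 1)*(v^2 + v) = (v - 5)*(v + 1)^2*(v)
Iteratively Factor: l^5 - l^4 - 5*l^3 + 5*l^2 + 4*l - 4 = (l - 1)*(l^4 - 5*l^2 + 4) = (l - 2)*(l - 1)*(l^3 + 2*l^2 - l - 2) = (l - 2)*(l - 1)^2*(l^2 + 3*l + 2) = (l - 2)*(l - 1)^2*(l + 2)*(l + 1)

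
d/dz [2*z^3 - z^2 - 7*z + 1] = 6*z^2 - 2*z - 7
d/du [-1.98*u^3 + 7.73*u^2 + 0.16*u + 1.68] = -5.94*u^2 + 15.46*u + 0.16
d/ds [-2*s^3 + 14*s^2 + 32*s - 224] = -6*s^2 + 28*s + 32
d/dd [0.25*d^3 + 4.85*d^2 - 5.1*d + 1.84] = 0.75*d^2 + 9.7*d - 5.1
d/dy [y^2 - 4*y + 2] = 2*y - 4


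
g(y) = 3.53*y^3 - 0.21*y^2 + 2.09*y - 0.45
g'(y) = 10.59*y^2 - 0.42*y + 2.09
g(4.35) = 295.23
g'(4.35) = 200.65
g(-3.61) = -176.80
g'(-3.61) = 141.62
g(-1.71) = -22.29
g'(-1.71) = 33.77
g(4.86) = 409.96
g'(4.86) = 250.18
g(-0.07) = -0.60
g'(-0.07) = 2.17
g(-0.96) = -5.77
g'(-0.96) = 12.25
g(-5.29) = -539.95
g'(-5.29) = 300.66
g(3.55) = 162.25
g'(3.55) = 134.06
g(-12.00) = -6155.61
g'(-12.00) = 1532.09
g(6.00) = 767.01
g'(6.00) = 380.81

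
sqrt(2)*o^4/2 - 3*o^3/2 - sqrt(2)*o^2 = o^2*(o - 2*sqrt(2))*(sqrt(2)*o/2 + 1/2)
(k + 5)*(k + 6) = k^2 + 11*k + 30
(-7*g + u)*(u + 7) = -7*g*u - 49*g + u^2 + 7*u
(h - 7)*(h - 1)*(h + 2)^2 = h^4 - 4*h^3 - 21*h^2 - 4*h + 28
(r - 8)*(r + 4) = r^2 - 4*r - 32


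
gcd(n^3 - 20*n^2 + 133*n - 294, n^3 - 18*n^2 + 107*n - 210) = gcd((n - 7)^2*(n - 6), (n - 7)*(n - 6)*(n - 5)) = n^2 - 13*n + 42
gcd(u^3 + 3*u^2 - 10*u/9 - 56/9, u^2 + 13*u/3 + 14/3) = u^2 + 13*u/3 + 14/3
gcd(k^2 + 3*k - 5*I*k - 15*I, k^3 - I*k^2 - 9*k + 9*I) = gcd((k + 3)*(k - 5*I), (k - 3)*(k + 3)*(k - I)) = k + 3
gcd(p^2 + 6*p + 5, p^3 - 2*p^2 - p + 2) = p + 1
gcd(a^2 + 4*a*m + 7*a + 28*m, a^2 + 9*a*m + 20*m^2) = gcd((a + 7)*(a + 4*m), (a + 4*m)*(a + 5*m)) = a + 4*m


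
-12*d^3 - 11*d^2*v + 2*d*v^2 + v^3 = (-3*d + v)*(d + v)*(4*d + v)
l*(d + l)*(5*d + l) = 5*d^2*l + 6*d*l^2 + l^3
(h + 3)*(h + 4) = h^2 + 7*h + 12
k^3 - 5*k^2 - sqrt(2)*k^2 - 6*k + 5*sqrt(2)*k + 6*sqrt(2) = (k - 6)*(k + 1)*(k - sqrt(2))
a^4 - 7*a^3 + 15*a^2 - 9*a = a*(a - 3)^2*(a - 1)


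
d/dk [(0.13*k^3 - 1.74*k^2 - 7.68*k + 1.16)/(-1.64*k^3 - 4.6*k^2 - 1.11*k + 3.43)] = (1.11022302462516e-16*k^5 - 3.4516*k^4 - 25.479*k^3 - 26.3517*k^2 - 1.2644*k - 25.0548)/(2.6896*k^6 + 15.088*k^5 + 24.8008*k^4 - 1.0384*k^3 - 30.3239*k^2 - 7.6146*k + 11.7649)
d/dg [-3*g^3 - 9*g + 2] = -9*g^2 - 9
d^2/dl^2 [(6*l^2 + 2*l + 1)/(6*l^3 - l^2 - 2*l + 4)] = 2*(216*l^6 + 216*l^5 + 396*l^4 - 1042*l^3 - 249*l^2 - 42*l + 120)/(216*l^9 - 108*l^8 - 198*l^7 + 503*l^6 - 78*l^5 - 288*l^4 + 328*l^3 - 96*l + 64)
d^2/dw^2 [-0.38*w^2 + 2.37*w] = -0.760000000000000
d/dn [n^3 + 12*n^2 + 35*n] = 3*n^2 + 24*n + 35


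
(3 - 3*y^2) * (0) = 0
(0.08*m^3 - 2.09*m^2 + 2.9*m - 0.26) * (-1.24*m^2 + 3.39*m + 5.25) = -0.0992*m^5 + 2.8628*m^4 - 10.2611*m^3 - 0.819100000000001*m^2 + 14.3436*m - 1.365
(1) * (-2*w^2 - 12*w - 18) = -2*w^2 - 12*w - 18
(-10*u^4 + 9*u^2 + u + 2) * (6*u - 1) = -60*u^5 + 10*u^4 + 54*u^3 - 3*u^2 + 11*u - 2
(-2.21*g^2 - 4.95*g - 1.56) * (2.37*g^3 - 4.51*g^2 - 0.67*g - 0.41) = -5.2377*g^5 - 1.7644*g^4 + 20.108*g^3 + 11.2582*g^2 + 3.0747*g + 0.6396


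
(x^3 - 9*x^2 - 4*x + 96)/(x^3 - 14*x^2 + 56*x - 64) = (x + 3)/(x - 2)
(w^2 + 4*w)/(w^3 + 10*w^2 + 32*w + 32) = w/(w^2 + 6*w + 8)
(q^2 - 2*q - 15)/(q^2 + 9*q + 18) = (q - 5)/(q + 6)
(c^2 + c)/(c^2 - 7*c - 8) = c/(c - 8)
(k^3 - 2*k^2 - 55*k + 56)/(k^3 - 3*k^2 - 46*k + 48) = (k + 7)/(k + 6)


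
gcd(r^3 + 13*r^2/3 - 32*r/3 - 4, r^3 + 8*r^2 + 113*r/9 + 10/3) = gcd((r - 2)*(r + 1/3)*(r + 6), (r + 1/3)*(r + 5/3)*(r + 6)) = r^2 + 19*r/3 + 2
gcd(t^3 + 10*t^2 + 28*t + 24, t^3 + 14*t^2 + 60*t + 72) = t^2 + 8*t + 12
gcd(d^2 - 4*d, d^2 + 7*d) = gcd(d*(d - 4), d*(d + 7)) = d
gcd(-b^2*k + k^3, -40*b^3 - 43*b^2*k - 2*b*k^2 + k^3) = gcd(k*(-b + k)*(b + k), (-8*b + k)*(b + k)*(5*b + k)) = b + k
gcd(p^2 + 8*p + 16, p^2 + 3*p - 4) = p + 4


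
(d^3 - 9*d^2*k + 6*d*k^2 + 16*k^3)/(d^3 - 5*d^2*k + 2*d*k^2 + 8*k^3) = (d - 8*k)/(d - 4*k)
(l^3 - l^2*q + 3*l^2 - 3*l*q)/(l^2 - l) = (l^2 - l*q + 3*l - 3*q)/(l - 1)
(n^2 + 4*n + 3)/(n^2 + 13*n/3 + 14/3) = 3*(n^2 + 4*n + 3)/(3*n^2 + 13*n + 14)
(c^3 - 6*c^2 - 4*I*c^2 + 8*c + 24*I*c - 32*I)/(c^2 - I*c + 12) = (c^2 - 6*c + 8)/(c + 3*I)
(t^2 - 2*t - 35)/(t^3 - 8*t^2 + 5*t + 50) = (t^2 - 2*t - 35)/(t^3 - 8*t^2 + 5*t + 50)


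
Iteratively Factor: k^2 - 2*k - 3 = (k + 1)*(k - 3)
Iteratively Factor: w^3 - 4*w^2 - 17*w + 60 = (w - 3)*(w^2 - w - 20) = (w - 5)*(w - 3)*(w + 4)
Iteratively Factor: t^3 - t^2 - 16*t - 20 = (t + 2)*(t^2 - 3*t - 10) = (t - 5)*(t + 2)*(t + 2)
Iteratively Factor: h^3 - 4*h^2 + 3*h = (h)*(h^2 - 4*h + 3) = h*(h - 1)*(h - 3)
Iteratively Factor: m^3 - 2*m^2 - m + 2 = (m + 1)*(m^2 - 3*m + 2) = (m - 2)*(m + 1)*(m - 1)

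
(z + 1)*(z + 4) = z^2 + 5*z + 4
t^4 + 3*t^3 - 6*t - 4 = (t + 1)*(t + 2)*(t - sqrt(2))*(t + sqrt(2))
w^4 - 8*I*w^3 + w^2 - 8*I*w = w*(w - 8*I)*(w - I)*(w + I)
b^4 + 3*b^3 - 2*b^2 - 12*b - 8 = (b - 2)*(b + 1)*(b + 2)^2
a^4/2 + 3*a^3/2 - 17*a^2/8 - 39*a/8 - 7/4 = (a/2 + 1/2)*(a - 2)*(a + 1/2)*(a + 7/2)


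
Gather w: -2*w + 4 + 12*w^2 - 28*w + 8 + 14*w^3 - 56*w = 14*w^3 + 12*w^2 - 86*w + 12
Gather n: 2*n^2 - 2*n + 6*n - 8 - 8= 2*n^2 + 4*n - 16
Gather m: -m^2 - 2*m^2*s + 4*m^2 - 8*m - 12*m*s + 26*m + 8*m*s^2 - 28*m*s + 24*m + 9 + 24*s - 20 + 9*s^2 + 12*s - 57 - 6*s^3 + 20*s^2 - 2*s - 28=m^2*(3 - 2*s) + m*(8*s^2 - 40*s + 42) - 6*s^3 + 29*s^2 + 34*s - 96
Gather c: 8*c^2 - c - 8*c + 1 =8*c^2 - 9*c + 1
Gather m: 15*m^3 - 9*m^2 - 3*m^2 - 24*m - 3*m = 15*m^3 - 12*m^2 - 27*m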